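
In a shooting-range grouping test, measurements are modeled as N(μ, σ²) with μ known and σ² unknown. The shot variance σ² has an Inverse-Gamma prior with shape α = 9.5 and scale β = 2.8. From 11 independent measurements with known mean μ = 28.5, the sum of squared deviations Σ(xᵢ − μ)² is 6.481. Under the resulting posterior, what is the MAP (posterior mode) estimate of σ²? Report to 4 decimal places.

0.3775

With known mean μ and an Inverse-Gamma(α, β) prior on σ², the Normal likelihood is conjugate: posterior is Inv-Gamma(α + n/2, β + Σ(xᵢ−μ)²/2).
Posterior: Inv-Gamma(9.5 + 11/2, 2.8 + 6.481/2) = Inv-Gamma(15.00, 6.0405).
Mode = β/(α+1) = 6.0405/16.00 = 0.3775.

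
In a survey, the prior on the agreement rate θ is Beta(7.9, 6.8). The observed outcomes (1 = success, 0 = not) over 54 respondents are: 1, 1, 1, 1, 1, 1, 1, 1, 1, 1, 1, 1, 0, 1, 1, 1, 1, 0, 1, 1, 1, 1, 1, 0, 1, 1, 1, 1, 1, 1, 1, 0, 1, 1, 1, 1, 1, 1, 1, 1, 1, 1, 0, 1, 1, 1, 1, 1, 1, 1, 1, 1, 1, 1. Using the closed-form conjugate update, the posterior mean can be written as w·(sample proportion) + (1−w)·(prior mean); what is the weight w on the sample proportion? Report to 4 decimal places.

The Beta prior is conjugate to a Binomial/Bernoulli likelihood; the update adds successes to α and failures to β.
Posterior mean = (α₀+k)/(α₀+β₀+n) = [n/(α₀+β₀+n)]·(k/n) + [(α₀+β₀)/(α₀+β₀+n)]·α₀/(α₀+β₀), so only n and the prior enter the weight.
The weight on the data is w = n/(α₀+β₀+n) = 54/(7.9+6.8+54) = 54/68.7 = 0.7860.

0.7860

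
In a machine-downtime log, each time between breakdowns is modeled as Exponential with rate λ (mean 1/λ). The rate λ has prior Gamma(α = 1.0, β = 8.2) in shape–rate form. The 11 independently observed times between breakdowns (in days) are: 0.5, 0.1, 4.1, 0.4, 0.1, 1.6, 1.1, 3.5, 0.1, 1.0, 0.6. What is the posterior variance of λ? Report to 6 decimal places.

With a Gamma(shape α, rate β) prior on the exponential rate λ, the posterior after n observations with total T = Σxᵢ is Gamma(α+n, β+T).
Sum of observations T = 13.1 days; n = 11.
Posterior: Gamma(1.0+11, 8.2+13.1) = Gamma(12.0, 21.3).
Var = α/β² = 0.026450.

0.026450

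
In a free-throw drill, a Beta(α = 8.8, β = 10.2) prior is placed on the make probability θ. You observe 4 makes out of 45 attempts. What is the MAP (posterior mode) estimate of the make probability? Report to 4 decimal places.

0.1903

The Beta prior is conjugate to a Binomial/Bernoulli likelihood; the update adds successes to α and failures to β.
Posterior: Beta(α+k, β+n−k) = Beta(8.8+4, 10.2+41) = Beta(12.8, 51.2).
Mode of Beta(a,b) for a,b>1 is (a−1)/(a+b−2) = 11.8/62.0 = 0.1903.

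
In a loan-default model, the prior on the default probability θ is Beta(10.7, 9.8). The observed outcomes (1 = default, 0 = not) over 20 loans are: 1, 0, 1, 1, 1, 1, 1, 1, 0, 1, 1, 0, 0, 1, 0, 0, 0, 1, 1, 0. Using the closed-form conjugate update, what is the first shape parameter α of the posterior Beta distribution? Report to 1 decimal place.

22.7

The Beta prior is conjugate to a Binomial/Bernoulli likelihood; the update adds successes to α and failures to β.
Posterior: Beta(α+k, β+n−k) = Beta(10.7+12, 9.8+8) = Beta(22.7, 17.8).
Posterior α = 22.7.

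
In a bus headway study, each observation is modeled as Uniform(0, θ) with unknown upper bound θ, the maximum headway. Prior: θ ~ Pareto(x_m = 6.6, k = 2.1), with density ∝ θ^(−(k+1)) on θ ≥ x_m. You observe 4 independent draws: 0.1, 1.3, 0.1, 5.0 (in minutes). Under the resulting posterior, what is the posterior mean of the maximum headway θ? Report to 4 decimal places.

A Pareto(scale x_m, shape k) prior on the upper bound θ of Uniform(0, θ) is conjugate: posterior is Pareto(max(x_m, max xᵢ), k + n).
Sample maximum = 5.0; prior scale x_m = 6.6 → posterior scale = max = 6.6.
Posterior shape = 2.1 + 4 = 6.1.
E[θ|data] = k·x_m/(k−1) = 6.1·6.6/5.1 = 7.8941.

7.8941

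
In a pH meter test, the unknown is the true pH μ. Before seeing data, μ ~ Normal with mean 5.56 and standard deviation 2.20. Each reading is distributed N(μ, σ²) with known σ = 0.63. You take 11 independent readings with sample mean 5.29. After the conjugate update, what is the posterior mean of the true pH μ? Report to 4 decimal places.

For Normal data with known variance σ², a Normal(μ₀, σ₀²) prior on μ is conjugate. Posterior precision = 1/σ₀² + n/σ²; posterior mean is the precision-weighted average of μ₀ and x̄.
n·x̄ = 11·5.29 = 58.19.
σ₀² = 2.20² = 4.84, σ² = 0.63² = 0.3969; σ² + n·σ₀² = 0.3969 + 11·4.84 = 53.6369.
Posterior mean = (μ₀/σ₀² + n·x̄/σ²)/(1/σ₀² + n/σ²) = (σ²·μ₀ + σ₀²·n·x̄)/(σ² + n·σ₀²) = (0.3969·5.56 + 4.84·58.19)/53.6369 = 283.846364/53.6369 = 5.2920.

5.2920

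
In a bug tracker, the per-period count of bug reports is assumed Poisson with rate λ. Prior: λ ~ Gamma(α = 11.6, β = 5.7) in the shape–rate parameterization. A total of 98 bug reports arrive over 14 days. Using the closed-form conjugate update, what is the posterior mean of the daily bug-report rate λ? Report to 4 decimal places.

5.5635

With a Gamma(shape α, rate β) prior, the Poisson likelihood is conjugate: the posterior is Gamma(α + ΣXᵢ, β + n).
Posterior: Gamma(α+S, β+n) = Gamma(11.6+98, 5.7+14) = Gamma(109.6, 19.7).
Posterior mean = α/β = 109.6/19.7 = 5.5635.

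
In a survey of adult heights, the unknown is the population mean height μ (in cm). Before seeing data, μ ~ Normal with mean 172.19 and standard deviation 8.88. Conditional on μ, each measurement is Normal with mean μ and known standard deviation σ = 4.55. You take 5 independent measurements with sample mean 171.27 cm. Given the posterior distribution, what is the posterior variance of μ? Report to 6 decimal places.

3.933936

For Normal data with known variance σ², a Normal(μ₀, σ₀²) prior on μ is conjugate. Posterior precision = 1/σ₀² + n/σ²; posterior mean is the precision-weighted average of μ₀ and x̄.
σ₀² = 8.88² = 78.8544, σ² = 4.55² = 20.7025; σ² + n·σ₀² = 20.7025 + 5·78.8544 = 414.9745.
Posterior precision = 1/σ₀² + n/σ² = 1/78.8544 + 5/20.7025 = (σ² + n·σ₀²)/(σ₀²σ²) = 414.9745/(78.8544·20.7025); posterior variance σₙ² = σ₀²σ²/(σ² + n·σ₀²) = 78.8544·20.7025/414.9745 = 3.933936.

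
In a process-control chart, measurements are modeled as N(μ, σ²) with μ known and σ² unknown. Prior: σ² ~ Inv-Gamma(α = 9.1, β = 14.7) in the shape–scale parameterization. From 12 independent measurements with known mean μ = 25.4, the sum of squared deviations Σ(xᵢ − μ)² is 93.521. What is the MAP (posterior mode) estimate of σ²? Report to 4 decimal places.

With known mean μ and an Inverse-Gamma(α, β) prior on σ², the Normal likelihood is conjugate: posterior is Inv-Gamma(α + n/2, β + Σ(xᵢ−μ)²/2).
Posterior: Inv-Gamma(9.1 + 12/2, 14.7 + 93.521/2) = Inv-Gamma(15.10, 61.4605).
Mode = β/(α+1) = 61.4605/16.10 = 3.8174.

3.8174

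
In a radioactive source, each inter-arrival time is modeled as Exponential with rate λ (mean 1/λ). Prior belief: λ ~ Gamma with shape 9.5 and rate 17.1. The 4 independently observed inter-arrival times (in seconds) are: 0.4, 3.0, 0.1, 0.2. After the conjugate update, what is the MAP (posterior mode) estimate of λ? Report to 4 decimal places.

0.6010

With a Gamma(shape α, rate β) prior on the exponential rate λ, the posterior after n observations with total T = Σxᵢ is Gamma(α+n, β+T).
Sum of observations T = 3.7 seconds; n = 4.
Posterior: Gamma(9.5+4, 17.1+3.7) = Gamma(13.5, 20.8).
Mode = (α−1)/β = 0.6010.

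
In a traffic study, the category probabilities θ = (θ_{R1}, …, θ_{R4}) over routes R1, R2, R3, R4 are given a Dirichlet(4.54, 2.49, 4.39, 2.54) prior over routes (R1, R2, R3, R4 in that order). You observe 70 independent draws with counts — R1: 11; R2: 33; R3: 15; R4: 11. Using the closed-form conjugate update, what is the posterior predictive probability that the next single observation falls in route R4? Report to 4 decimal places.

The Dirichlet prior is conjugate to the Multinomial likelihood: each posterior αⱼ = prior αⱼ + observed count nⱼ.
Posterior concentration: (15.54, 35.49, 19.39, 13.54), total = 83.96.
P(next = R4 | data) = α_{R4}/Σα = 0.1613.

0.1613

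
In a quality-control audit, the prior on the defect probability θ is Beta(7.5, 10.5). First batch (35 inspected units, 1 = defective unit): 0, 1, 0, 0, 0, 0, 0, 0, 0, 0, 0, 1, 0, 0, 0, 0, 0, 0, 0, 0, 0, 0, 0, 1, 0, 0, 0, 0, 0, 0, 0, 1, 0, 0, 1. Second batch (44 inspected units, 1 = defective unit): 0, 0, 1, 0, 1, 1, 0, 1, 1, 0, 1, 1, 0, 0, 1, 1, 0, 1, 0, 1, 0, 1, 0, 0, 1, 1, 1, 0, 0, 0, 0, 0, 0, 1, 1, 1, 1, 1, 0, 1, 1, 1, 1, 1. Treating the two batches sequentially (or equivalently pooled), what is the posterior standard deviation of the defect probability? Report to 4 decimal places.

0.0492

The Beta prior is conjugate to a Binomial/Bernoulli likelihood; the update adds successes to α and failures to β.
After batch 1: Beta(7.5+5, 10.5+30) = Beta(12.5, 40.5).
After batch 2: Beta(12.5+25, 40.5+19) = Beta(37.5, 59.5).
Var = αβ/((α+β)²(α+β+1)) = 37.5·59.5/(97.0²·98.0) = 0.00241980; SD = √0.00241980 = 0.0492.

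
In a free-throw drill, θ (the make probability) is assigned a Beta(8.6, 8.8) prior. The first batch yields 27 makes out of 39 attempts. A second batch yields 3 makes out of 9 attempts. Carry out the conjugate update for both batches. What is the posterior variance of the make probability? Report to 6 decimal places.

The Beta prior is conjugate to a Binomial/Bernoulli likelihood; the update adds successes to α and failures to β.
After batch 1: Beta(8.6+27, 8.8+12) = Beta(35.6, 20.8).
After batch 2: Beta(35.6+3, 20.8+6) = Beta(38.6, 26.8).
Var = αβ/((α+β)²(α+β+1)) = 38.6·26.8/(65.4²·66.4) = 0.003642.

0.003642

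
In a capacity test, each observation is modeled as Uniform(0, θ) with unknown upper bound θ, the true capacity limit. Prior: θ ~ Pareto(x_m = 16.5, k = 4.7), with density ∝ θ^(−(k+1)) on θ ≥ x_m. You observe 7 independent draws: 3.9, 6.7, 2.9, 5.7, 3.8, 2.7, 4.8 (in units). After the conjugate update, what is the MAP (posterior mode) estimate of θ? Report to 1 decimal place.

A Pareto(scale x_m, shape k) prior on the upper bound θ of Uniform(0, θ) is conjugate: posterior is Pareto(max(x_m, max xᵢ), k + n).
Sample maximum = 6.7; prior scale x_m = 16.5 → posterior scale = max = 16.5.
Posterior shape = 4.7 + 7 = 11.7.
The Pareto density is decreasing on [x_m, ∞), so the mode is x_m = 16.5.

16.5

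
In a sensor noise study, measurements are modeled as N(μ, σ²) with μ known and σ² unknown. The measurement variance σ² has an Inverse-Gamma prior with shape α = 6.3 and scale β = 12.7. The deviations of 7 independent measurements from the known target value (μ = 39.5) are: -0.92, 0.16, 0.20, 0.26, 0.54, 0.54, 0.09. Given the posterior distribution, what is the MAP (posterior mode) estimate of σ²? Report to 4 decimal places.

1.2487

With known mean μ and an Inverse-Gamma(α, β) prior on σ², the Normal likelihood is conjugate: posterior is Inv-Gamma(α + n/2, β + Σ(xᵢ−μ)²/2).
Σ(xᵢ−μ)² = (-0.92)² + (0.16)² + (0.20)² + (0.26)² + (0.54)² + (0.54)² + (0.09)² = 1.5709.
Posterior: Inv-Gamma(6.3 + 7/2, 12.7 + 1.5709/2) = Inv-Gamma(9.80, 13.48545).
Mode = β/(α+1) = 13.48545/10.80 = 1.2487.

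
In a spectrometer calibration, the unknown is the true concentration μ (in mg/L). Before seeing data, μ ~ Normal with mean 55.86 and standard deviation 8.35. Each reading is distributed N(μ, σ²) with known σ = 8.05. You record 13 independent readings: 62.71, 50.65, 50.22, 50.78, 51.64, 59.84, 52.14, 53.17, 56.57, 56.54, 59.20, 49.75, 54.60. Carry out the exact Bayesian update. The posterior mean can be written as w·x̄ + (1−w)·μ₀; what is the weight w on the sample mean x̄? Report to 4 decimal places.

For Normal data with known variance σ², a Normal(μ₀, σ₀²) prior on μ is conjugate. Posterior precision = 1/σ₀² + n/σ²; posterior mean is the precision-weighted average of μ₀ and x̄.
σ₀² = 8.35² = 69.7225, σ² = 8.05² = 64.8025. Prior precision 1/σ₀² = 1/69.7225; data precision n/σ² = 13/64.8025.
w = (n/σ²)/(1/σ₀² + n/σ²) = n·σ₀²/(σ² + n·σ₀²) = 13·69.7225/(64.8025 + 13·69.7225) = 906.3925/971.195 = 0.9333.

0.9333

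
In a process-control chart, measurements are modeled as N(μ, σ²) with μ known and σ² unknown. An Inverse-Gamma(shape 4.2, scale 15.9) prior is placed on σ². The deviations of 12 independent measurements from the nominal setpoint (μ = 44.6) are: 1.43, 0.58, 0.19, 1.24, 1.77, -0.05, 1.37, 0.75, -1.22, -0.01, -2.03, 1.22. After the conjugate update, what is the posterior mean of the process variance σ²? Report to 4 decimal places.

2.6319

With known mean μ and an Inverse-Gamma(α, β) prior on σ², the Normal likelihood is conjugate: posterior is Inv-Gamma(α + n/2, β + Σ(xᵢ−μ)²/2).
Σ(xᵢ−μ)² = (1.43)² + (0.58)² + (0.19)² + (1.24)² + (1.77)² + (-0.05)² + (1.37)² + (0.75)² + (-1.22)² + (-0.01)² + (-2.03)² + (1.22)² = 16.6276.
Posterior: Inv-Gamma(4.2 + 12/2, 15.9 + 16.6276/2) = Inv-Gamma(10.20, 24.21380).
E[σ²|data] = β/(α−1) = 24.21380/9.20 = 2.6319.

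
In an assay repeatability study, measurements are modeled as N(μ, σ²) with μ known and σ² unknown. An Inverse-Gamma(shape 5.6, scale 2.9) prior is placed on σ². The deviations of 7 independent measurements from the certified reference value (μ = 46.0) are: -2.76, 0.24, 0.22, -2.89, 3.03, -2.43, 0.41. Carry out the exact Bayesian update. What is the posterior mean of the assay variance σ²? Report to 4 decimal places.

2.2920

With known mean μ and an Inverse-Gamma(α, β) prior on σ², the Normal likelihood is conjugate: posterior is Inv-Gamma(α + n/2, β + Σ(xᵢ−μ)²/2).
Σ(xᵢ−μ)² = (-2.76)² + (0.24)² + (0.22)² + (-2.89)² + (3.03)² + (-2.43)² + (0.41)² = 31.3296.
Posterior: Inv-Gamma(5.6 + 7/2, 2.9 + 31.3296/2) = Inv-Gamma(9.10, 18.56480).
E[σ²|data] = β/(α−1) = 18.56480/8.10 = 2.2920.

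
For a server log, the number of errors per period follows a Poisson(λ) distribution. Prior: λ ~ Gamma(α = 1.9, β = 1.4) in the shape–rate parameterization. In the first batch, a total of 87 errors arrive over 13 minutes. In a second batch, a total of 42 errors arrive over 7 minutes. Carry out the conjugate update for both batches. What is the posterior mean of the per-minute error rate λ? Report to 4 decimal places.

With a Gamma(shape α, rate β) prior, the Poisson likelihood is conjugate: the posterior is Gamma(α + ΣXᵢ, β + n).
After batch 1: Gamma(α+S, β+n) = Gamma(1.9+87, 1.4+13) = Gamma(88.9, 14.4).
After batch 2: Gamma(α+S, β+n) = Gamma(88.9+42, 14.4+7) = Gamma(130.9, 21.4).
Posterior mean = α/β = 130.9/21.4 = 6.1168.

6.1168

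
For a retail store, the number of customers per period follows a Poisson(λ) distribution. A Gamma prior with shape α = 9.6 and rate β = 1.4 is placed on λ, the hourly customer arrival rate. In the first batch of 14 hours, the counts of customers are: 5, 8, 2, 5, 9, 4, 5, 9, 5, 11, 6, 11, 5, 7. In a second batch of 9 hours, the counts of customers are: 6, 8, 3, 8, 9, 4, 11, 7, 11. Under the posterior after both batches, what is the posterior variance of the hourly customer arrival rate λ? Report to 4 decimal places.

0.2832

With a Gamma(shape α, rate β) prior, the Poisson likelihood is conjugate: the posterior is Gamma(α + ΣXᵢ, β + n).
Batch 1: sum of counts S = 92 over n = 14 hours.
After batch 1: Gamma(α+S, β+n) = Gamma(9.6+92, 1.4+14) = Gamma(101.6, 15.4).
Batch 2: sum of counts S = 67 over n = 9 hours.
After batch 2: Gamma(α+S, β+n) = Gamma(101.6+67, 15.4+9) = Gamma(168.6, 24.4).
Var = α/β² = 168.6/24.4² = 0.2832.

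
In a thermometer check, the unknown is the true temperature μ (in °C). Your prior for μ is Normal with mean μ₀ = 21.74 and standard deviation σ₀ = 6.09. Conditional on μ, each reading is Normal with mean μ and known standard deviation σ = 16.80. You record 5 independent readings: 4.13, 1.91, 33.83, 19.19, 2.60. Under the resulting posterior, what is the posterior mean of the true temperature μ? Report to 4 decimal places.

18.0096

For Normal data with known variance σ², a Normal(μ₀, σ₀²) prior on μ is conjugate. Posterior precision = 1/σ₀² + n/σ²; posterior mean is the precision-weighted average of μ₀ and x̄.
Σxᵢ = 4.13 + 1.91 + 33.83 + 19.19 + 2.60 = 61.66, so n·x̄ = 61.66.
σ₀² = 6.09² = 37.0881, σ² = 16.80² = 282.24; σ² + n·σ₀² = 282.24 + 5·37.0881 = 467.6805.
Posterior mean = (μ₀/σ₀² + n·x̄/σ²)/(1/σ₀² + n/σ²) = (σ²·μ₀ + σ₀²·n·x̄)/(σ² + n·σ₀²) = (282.24·21.74 + 37.0881·61.66)/467.6805 = 8422.749846/467.6805 = 18.0096.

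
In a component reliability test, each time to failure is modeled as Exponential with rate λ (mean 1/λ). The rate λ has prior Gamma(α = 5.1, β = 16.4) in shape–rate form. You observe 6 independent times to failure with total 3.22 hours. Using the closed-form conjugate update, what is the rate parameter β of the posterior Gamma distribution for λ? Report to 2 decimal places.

With a Gamma(shape α, rate β) prior on the exponential rate λ, the posterior after n observations with total T = Σxᵢ is Gamma(α+n, β+T).
Posterior: Gamma(5.1+6, 16.4+3.22) = Gamma(11.1, 19.62).
Posterior β = 19.62.

19.62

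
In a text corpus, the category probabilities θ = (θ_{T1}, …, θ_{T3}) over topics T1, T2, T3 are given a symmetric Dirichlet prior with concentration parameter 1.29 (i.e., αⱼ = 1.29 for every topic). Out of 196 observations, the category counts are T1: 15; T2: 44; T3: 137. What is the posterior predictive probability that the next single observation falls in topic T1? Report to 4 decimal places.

The Dirichlet prior is conjugate to the Multinomial likelihood: each posterior αⱼ = prior αⱼ + observed count nⱼ.
Posterior concentration: (16.29, 45.29, 138.29), total = 199.87.
P(next = T1 | data) = α_{T1}/Σα = 0.0815.

0.0815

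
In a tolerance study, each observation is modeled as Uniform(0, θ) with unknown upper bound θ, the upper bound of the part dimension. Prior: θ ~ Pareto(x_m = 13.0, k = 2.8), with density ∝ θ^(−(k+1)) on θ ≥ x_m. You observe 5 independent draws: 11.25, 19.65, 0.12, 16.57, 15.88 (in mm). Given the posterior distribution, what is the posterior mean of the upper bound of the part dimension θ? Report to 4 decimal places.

A Pareto(scale x_m, shape k) prior on the upper bound θ of Uniform(0, θ) is conjugate: posterior is Pareto(max(x_m, max xᵢ), k + n).
Sample maximum = 19.65; prior scale x_m = 13.0 → posterior scale = max = 19.65.
Posterior shape = 2.8 + 5 = 7.8.
E[θ|data] = k·x_m/(k−1) = 7.8·19.65/6.8 = 22.5397.

22.5397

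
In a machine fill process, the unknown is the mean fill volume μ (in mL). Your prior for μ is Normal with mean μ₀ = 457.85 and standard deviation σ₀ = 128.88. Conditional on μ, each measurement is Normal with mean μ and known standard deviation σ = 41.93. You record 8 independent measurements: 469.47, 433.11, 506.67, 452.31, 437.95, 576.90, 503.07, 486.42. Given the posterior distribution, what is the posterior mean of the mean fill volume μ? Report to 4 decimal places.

482.9060

For Normal data with known variance σ², a Normal(μ₀, σ₀²) prior on μ is conjugate. Posterior precision = 1/σ₀² + n/σ²; posterior mean is the precision-weighted average of μ₀ and x̄.
Σxᵢ = 469.47 + 433.11 + 506.67 + 452.31 + 437.95 + 576.90 + 503.07 + 486.42 = 3865.9, so n·x̄ = 3865.9.
σ₀² = 128.88² = 16610.0544, σ² = 41.93² = 1758.1249; σ² + n·σ₀² = 1758.1249 + 8·16610.0544 = 134638.5601.
Posterior mean = (μ₀/σ₀² + n·x̄/σ²)/(1/σ₀² + n/σ²) = (σ²·μ₀ + σ₀²·n·x̄)/(σ² + n·σ₀²) = (1758.1249·457.85 + 16610.0544·3865.9)/134638.5601 = 65017766.790425/134638.5601 = 482.9060.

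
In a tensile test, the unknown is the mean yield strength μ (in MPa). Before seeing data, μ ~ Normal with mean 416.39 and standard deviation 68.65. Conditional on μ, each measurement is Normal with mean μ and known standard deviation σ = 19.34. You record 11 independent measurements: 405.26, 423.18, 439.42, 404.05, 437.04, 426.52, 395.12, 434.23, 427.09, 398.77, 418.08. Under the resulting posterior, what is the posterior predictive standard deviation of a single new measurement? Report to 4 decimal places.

For Normal data with known variance σ², a Normal(μ₀, σ₀²) prior on μ is conjugate. Posterior precision = 1/σ₀² + n/σ²; posterior mean is the precision-weighted average of μ₀ and x̄.
σ₀² = 68.65² = 4712.8225, σ² = 19.34² = 374.0356; σ² + n·σ₀² = 374.0356 + 11·4712.8225 = 52215.0831.
Posterior precision = 1/σ₀² + n/σ² = 1/4712.8225 + 11/374.0356 = (σ² + n·σ₀²)/(σ₀²σ²) = 52215.0831/(4712.8225·374.0356); posterior variance σₙ² = σ₀²σ²/(σ² + n·σ₀²) = 4712.8225·374.0356/52215.0831 = 33.759659.
Predictive variance for one new observation = σₙ² + σ² = 4712.8225·374.0356/52215.0831 + 374.0356 = σ²·(σ₀² + 52215.0831)/52215.0831 = 374.0356·56927.9056/52215.0831 = 407.795259; SD = √(374.0356·56927.9056/52215.0831) = 20.1939.

20.1939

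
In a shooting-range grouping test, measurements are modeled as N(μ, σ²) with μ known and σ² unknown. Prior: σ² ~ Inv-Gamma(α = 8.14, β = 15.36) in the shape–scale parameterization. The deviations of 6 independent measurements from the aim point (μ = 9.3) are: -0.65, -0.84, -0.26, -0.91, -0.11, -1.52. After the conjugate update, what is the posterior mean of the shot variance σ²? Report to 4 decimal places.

1.7291

With known mean μ and an Inverse-Gamma(α, β) prior on σ², the Normal likelihood is conjugate: posterior is Inv-Gamma(α + n/2, β + Σ(xᵢ−μ)²/2).
Σ(xᵢ−μ)² = (-0.65)² + (-0.84)² + (-0.26)² + (-0.91)² + (-0.11)² + (-1.52)² = 4.3463.
Posterior: Inv-Gamma(8.14 + 6/2, 15.36 + 4.3463/2) = Inv-Gamma(11.14, 17.53315).
E[σ²|data] = β/(α−1) = 17.53315/10.14 = 1.7291.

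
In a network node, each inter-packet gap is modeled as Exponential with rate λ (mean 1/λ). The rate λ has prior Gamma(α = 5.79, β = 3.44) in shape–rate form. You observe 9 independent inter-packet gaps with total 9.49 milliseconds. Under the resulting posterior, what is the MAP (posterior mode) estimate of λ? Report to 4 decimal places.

1.0665

With a Gamma(shape α, rate β) prior on the exponential rate λ, the posterior after n observations with total T = Σxᵢ is Gamma(α+n, β+T).
Posterior: Gamma(5.79+9, 3.44+9.49) = Gamma(14.79, 12.93).
Mode = (α−1)/β = 1.0665.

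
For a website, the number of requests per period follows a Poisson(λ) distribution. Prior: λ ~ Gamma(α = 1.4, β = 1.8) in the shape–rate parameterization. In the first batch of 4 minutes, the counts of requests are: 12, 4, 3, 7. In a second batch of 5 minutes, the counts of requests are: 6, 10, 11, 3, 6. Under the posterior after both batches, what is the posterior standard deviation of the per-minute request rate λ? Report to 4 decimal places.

With a Gamma(shape α, rate β) prior, the Poisson likelihood is conjugate: the posterior is Gamma(α + ΣXᵢ, β + n).
Batch 1: sum of counts S = 26 over n = 4 minutes.
After batch 1: Gamma(α+S, β+n) = Gamma(1.4+26, 1.8+4) = Gamma(27.4, 5.8).
Batch 2: sum of counts S = 36 over n = 5 minutes.
After batch 2: Gamma(α+S, β+n) = Gamma(27.4+36, 5.8+5) = Gamma(63.4, 10.8).
SD = √α/β = √63.4/10.8 = 0.7373.

0.7373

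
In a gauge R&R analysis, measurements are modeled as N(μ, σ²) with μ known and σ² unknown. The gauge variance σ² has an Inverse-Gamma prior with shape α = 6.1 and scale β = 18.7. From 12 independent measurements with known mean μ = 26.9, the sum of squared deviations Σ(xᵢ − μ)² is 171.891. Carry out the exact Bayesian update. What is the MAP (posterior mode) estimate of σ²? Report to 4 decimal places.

7.9882

With known mean μ and an Inverse-Gamma(α, β) prior on σ², the Normal likelihood is conjugate: posterior is Inv-Gamma(α + n/2, β + Σ(xᵢ−μ)²/2).
Posterior: Inv-Gamma(6.1 + 12/2, 18.7 + 171.891/2) = Inv-Gamma(12.10, 104.6455).
Mode = β/(α+1) = 104.6455/13.10 = 7.9882.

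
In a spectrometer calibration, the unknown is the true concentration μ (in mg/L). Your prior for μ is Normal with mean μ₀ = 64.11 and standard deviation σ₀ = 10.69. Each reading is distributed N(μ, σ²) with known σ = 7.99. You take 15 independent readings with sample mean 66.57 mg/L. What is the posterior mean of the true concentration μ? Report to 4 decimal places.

For Normal data with known variance σ², a Normal(μ₀, σ₀²) prior on μ is conjugate. Posterior precision = 1/σ₀² + n/σ²; posterior mean is the precision-weighted average of μ₀ and x̄.
n·x̄ = 15·66.57 = 998.55.
σ₀² = 10.69² = 114.2761, σ² = 7.99² = 63.8401; σ² + n·σ₀² = 63.8401 + 15·114.2761 = 1777.9816.
Posterior mean = (μ₀/σ₀² + n·x̄/σ²)/(1/σ₀² + n/σ²) = (σ²·μ₀ + σ₀²·n·x̄)/(σ² + n·σ₀²) = (63.8401·64.11 + 114.2761·998.55)/1777.9816 = 118203.188466/1777.9816 = 66.4817.

66.4817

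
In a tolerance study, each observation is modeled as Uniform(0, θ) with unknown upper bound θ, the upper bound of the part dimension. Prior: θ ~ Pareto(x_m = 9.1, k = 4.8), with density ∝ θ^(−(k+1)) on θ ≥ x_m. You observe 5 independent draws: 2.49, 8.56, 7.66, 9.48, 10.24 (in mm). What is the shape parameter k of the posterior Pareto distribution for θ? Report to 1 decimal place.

A Pareto(scale x_m, shape k) prior on the upper bound θ of Uniform(0, θ) is conjugate: posterior is Pareto(max(x_m, max xᵢ), k + n).
Sample maximum = 10.24; prior scale x_m = 9.1 → posterior scale = max = 10.24.
Posterior shape = 4.8 + 5 = 9.8.
Posterior shape k = 9.8.

9.8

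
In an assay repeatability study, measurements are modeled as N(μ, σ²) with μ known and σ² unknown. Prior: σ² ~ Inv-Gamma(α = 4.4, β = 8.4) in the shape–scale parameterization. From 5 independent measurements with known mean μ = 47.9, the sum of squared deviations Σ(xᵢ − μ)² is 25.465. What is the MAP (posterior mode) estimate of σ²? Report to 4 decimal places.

With known mean μ and an Inverse-Gamma(α, β) prior on σ², the Normal likelihood is conjugate: posterior is Inv-Gamma(α + n/2, β + Σ(xᵢ−μ)²/2).
Posterior: Inv-Gamma(4.4 + 5/2, 8.4 + 25.465/2) = Inv-Gamma(6.90, 21.1325).
Mode = β/(α+1) = 21.1325/7.90 = 2.6750.

2.6750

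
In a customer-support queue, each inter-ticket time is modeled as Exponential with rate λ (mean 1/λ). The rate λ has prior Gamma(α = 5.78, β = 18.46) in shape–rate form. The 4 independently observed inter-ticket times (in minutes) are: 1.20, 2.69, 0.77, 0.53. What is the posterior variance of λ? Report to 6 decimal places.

With a Gamma(shape α, rate β) prior on the exponential rate λ, the posterior after n observations with total T = Σxᵢ is Gamma(α+n, β+T).
Sum of observations T = 5.19 minutes; n = 4.
Posterior: Gamma(5.78+4, 18.46+5.19) = Gamma(9.78, 23.65).
Var = α/β² = 0.017485.

0.017485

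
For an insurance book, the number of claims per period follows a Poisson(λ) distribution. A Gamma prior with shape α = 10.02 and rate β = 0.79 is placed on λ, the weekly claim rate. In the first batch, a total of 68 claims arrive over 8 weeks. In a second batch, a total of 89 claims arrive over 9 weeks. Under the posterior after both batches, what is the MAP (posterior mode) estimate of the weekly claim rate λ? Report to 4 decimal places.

9.3322

With a Gamma(shape α, rate β) prior, the Poisson likelihood is conjugate: the posterior is Gamma(α + ΣXᵢ, β + n).
After batch 1: Gamma(α+S, β+n) = Gamma(10.02+68, 0.79+8) = Gamma(78.02, 8.79).
After batch 2: Gamma(α+S, β+n) = Gamma(78.02+89, 8.79+9) = Gamma(167.02, 17.79).
Mode of Gamma(α,β) for α≥1 is (α−1)/β = 166.02/17.79 = 9.3322.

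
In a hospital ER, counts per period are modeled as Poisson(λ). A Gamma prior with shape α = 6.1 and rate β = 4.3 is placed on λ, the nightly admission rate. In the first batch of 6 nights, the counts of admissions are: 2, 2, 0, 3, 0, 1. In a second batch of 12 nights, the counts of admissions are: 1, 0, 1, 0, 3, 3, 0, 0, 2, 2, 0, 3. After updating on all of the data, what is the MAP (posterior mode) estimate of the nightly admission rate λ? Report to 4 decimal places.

With a Gamma(shape α, rate β) prior, the Poisson likelihood is conjugate: the posterior is Gamma(α + ΣXᵢ, β + n).
Batch 1: sum of counts S = 8 over n = 6 nights.
After batch 1: Gamma(α+S, β+n) = Gamma(6.1+8, 4.3+6) = Gamma(14.1, 10.3).
Batch 2: sum of counts S = 15 over n = 12 nights.
After batch 2: Gamma(α+S, β+n) = Gamma(14.1+15, 10.3+12) = Gamma(29.1, 22.3).
Mode of Gamma(α,β) for α≥1 is (α−1)/β = 28.1/22.3 = 1.2601.

1.2601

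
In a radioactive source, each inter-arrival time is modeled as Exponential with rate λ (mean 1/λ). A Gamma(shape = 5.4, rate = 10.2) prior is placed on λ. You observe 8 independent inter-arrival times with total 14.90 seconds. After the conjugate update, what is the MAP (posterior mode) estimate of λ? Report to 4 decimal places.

0.4940

With a Gamma(shape α, rate β) prior on the exponential rate λ, the posterior after n observations with total T = Σxᵢ is Gamma(α+n, β+T).
Posterior: Gamma(5.4+8, 10.2+14.90) = Gamma(13.4, 25.10).
Mode = (α−1)/β = 0.4940.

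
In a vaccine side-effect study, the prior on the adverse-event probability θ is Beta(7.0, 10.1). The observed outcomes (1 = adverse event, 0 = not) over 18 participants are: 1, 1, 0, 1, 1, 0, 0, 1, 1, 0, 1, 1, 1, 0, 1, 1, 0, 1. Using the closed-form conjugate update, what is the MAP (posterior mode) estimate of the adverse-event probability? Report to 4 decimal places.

The Beta prior is conjugate to a Binomial/Bernoulli likelihood; the update adds successes to α and failures to β.
Posterior: Beta(α+k, β+n−k) = Beta(7.0+12, 10.1+6) = Beta(19.0, 16.1).
Mode of Beta(a,b) for a,b>1 is (a−1)/(a+b−2) = 18.0/33.1 = 0.5438.

0.5438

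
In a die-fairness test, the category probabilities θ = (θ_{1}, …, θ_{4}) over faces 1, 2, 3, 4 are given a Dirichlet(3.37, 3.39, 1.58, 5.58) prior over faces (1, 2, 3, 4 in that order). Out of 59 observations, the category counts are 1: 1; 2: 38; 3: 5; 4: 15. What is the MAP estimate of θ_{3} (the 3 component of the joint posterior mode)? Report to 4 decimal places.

The Dirichlet prior is conjugate to the Multinomial likelihood: each posterior αⱼ = prior αⱼ + observed count nⱼ.
Posterior concentration: (4.37, 41.39, 6.58, 20.58), total = 72.92.
Joint mode component: (α_{3}−1)/(Σα−K) = 5.58/68.92 = 0.0810.

0.0810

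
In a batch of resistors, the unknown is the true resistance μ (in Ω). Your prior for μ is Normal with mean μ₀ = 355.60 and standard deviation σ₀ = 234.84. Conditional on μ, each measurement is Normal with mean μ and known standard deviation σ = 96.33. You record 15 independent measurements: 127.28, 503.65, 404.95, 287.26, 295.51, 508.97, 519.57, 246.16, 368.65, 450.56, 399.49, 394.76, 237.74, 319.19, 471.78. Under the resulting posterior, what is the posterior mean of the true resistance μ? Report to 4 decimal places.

For Normal data with known variance σ², a Normal(μ₀, σ₀²) prior on μ is conjugate. Posterior precision = 1/σ₀² + n/σ²; posterior mean is the precision-weighted average of μ₀ and x̄.
Σxᵢ = 127.28 + 503.65 + 404.95 + 287.26 + 295.51 + 508.97 + 519.57 + 246.16 + 368.65 + 450.56 + 399.49 + 394.76 + 237.74 + 319.19 + 471.78 = 5535.52, so n·x̄ = 5535.52.
σ₀² = 234.84² = 55149.8256, σ² = 96.33² = 9279.4689; σ² + n·σ₀² = 9279.4689 + 15·55149.8256 = 836526.8529.
Posterior mean = (μ₀/σ₀² + n·x̄/σ²)/(1/σ₀² + n/σ²) = (σ²·μ₀ + σ₀²·n·x̄)/(σ² + n·σ₀²) = (9279.4689·355.60 + 55149.8256·5535.52)/836526.8529 = 308582741.746152/836526.8529 = 368.8856.

368.8856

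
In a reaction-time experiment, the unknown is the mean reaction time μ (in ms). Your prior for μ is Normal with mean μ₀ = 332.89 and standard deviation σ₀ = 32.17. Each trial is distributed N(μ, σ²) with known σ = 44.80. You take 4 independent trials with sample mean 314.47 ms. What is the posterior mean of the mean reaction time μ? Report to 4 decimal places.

320.4846

For Normal data with known variance σ², a Normal(μ₀, σ₀²) prior on μ is conjugate. Posterior precision = 1/σ₀² + n/σ²; posterior mean is the precision-weighted average of μ₀ and x̄.
n·x̄ = 4·314.47 = 1257.88.
σ₀² = 32.17² = 1034.9089, σ² = 44.80² = 2007.04; σ² + n·σ₀² = 2007.04 + 4·1034.9089 = 6146.6756.
Posterior mean = (μ₀/σ₀² + n·x̄/σ²)/(1/σ₀² + n/σ²) = (σ²·μ₀ + σ₀²·n·x̄)/(σ² + n·σ₀²) = (2007.04·332.89 + 1034.9089·1257.88)/6146.6756 = 1969914.752732/6146.6756 = 320.4846.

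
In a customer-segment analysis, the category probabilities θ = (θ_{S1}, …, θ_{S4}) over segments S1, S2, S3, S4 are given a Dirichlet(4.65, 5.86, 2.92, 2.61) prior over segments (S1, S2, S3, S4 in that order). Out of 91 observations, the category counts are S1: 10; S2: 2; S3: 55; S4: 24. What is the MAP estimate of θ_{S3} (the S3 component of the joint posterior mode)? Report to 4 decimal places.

The Dirichlet prior is conjugate to the Multinomial likelihood: each posterior αⱼ = prior αⱼ + observed count nⱼ.
Posterior concentration: (14.65, 7.86, 57.92, 26.61), total = 107.04.
Joint mode component: (α_{S3}−1)/(Σα−K) = 56.92/103.04 = 0.5524.

0.5524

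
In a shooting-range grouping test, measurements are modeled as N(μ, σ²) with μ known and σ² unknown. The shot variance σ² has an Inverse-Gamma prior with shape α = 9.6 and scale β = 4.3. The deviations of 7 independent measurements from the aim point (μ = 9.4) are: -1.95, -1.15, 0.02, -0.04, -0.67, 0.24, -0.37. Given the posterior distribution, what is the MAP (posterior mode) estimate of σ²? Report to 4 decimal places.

0.5096

With known mean μ and an Inverse-Gamma(α, β) prior on σ², the Normal likelihood is conjugate: posterior is Inv-Gamma(α + n/2, β + Σ(xᵢ−μ)²/2).
Σ(xᵢ−μ)² = (-1.95)² + (-1.15)² + (0.02)² + (-0.04)² + (-0.67)² + (0.24)² + (-0.37)² = 5.7704.
Posterior: Inv-Gamma(9.6 + 7/2, 4.3 + 5.7704/2) = Inv-Gamma(13.10, 7.18520).
Mode = β/(α+1) = 7.18520/14.10 = 0.5096.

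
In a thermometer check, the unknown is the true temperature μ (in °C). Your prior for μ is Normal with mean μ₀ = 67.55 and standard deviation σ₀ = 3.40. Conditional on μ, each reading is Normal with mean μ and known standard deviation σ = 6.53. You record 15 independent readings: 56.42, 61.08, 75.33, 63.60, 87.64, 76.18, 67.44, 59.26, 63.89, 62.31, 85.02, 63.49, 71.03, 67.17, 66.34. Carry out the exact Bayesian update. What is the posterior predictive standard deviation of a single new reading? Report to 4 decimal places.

For Normal data with known variance σ², a Normal(μ₀, σ₀²) prior on μ is conjugate. Posterior precision = 1/σ₀² + n/σ²; posterior mean is the precision-weighted average of μ₀ and x̄.
σ₀² = 3.40² = 11.56, σ² = 6.53² = 42.6409; σ² + n·σ₀² = 42.6409 + 15·11.56 = 216.0409.
Posterior precision = 1/σ₀² + n/σ² = 1/11.56 + 15/42.6409 = (σ² + n·σ₀²)/(σ₀²σ²) = 216.0409/(11.56·42.6409); posterior variance σₙ² = σ₀²σ²/(σ² + n·σ₀²) = 11.56·42.6409/216.0409 = 2.281646.
Predictive variance for one new observation = σₙ² + σ² = 11.56·42.6409/216.0409 + 42.6409 = σ²·(σ₀² + 216.0409)/216.0409 = 42.6409·227.6009/216.0409 = 44.922546; SD = √(42.6409·227.6009/216.0409) = 6.7024.

6.7024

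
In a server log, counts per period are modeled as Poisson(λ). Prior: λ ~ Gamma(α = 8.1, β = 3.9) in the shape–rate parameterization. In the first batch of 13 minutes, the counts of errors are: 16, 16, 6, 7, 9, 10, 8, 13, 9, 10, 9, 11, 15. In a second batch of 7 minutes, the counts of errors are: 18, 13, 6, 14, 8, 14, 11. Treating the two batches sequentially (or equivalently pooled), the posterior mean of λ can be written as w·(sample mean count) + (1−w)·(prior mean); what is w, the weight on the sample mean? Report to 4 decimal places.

With a Gamma(shape α, rate β) prior, the Poisson likelihood is conjugate: the posterior is Gamma(α + ΣXᵢ, β + n).
Total number of minutes: n = 13 + 7 = 20.
Posterior mean = (α₀+S)/(β₀+n) = [n/(β₀+n)]·(S/n) + [β₀/(β₀+n)]·(α₀/β₀), so only n and β₀ enter the weight.
Weight on data w = n/(β₀+n) = 20/(3.9+20) = 20/23.9 = 0.8368.

0.8368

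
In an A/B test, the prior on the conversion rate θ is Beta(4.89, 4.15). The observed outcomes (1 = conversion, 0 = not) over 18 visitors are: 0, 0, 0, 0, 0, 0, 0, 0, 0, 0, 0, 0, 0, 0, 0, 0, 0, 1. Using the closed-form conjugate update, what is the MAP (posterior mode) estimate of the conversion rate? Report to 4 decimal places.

The Beta prior is conjugate to a Binomial/Bernoulli likelihood; the update adds successes to α and failures to β.
Posterior: Beta(α+k, β+n−k) = Beta(4.89+1, 4.15+17) = Beta(5.89, 21.15).
Mode of Beta(a,b) for a,b>1 is (a−1)/(a+b−2) = 4.89/25.04 = 0.1953.

0.1953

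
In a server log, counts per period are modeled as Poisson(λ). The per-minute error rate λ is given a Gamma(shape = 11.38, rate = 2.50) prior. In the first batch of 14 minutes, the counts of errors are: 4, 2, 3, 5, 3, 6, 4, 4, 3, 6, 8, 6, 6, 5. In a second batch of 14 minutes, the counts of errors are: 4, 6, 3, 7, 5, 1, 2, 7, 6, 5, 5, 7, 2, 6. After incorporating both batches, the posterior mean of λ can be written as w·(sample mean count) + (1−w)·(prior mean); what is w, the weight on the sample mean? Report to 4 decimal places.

0.9180

With a Gamma(shape α, rate β) prior, the Poisson likelihood is conjugate: the posterior is Gamma(α + ΣXᵢ, β + n).
Total number of minutes: n = 14 + 14 = 28.
Posterior mean = (α₀+S)/(β₀+n) = [n/(β₀+n)]·(S/n) + [β₀/(β₀+n)]·(α₀/β₀), so only n and β₀ enter the weight.
Weight on data w = n/(β₀+n) = 28/(2.50+28) = 28/30.50 = 0.9180.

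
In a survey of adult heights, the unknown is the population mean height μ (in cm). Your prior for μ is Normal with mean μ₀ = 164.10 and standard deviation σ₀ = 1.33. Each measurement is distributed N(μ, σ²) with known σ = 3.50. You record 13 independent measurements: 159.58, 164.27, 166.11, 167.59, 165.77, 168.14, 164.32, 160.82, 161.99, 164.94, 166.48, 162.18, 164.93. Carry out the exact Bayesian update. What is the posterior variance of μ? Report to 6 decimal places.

For Normal data with known variance σ², a Normal(μ₀, σ₀²) prior on μ is conjugate. Posterior precision = 1/σ₀² + n/σ²; posterior mean is the precision-weighted average of μ₀ and x̄.
σ₀² = 1.33² = 1.7689, σ² = 3.50² = 12.25; σ² + n·σ₀² = 12.25 + 13·1.7689 = 35.2457.
Posterior precision = 1/σ₀² + n/σ² = 1/1.7689 + 13/12.25 = (σ² + n·σ₀²)/(σ₀²σ²) = 35.2457/(1.7689·12.25); posterior variance σₙ² = σ₀²σ²/(σ² + n·σ₀²) = 1.7689·12.25/35.2457 = 0.614799.

0.614799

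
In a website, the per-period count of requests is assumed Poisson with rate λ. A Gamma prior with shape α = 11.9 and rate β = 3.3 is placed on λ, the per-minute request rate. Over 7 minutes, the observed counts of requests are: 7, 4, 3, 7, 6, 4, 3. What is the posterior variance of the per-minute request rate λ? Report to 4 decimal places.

With a Gamma(shape α, rate β) prior, the Poisson likelihood is conjugate: the posterior is Gamma(α + ΣXᵢ, β + n).
Sum of counts S = 34 over n = 7 minutes.
Posterior: Gamma(α+S, β+n) = Gamma(11.9+34, 3.3+7) = Gamma(45.9, 10.3).
Var = α/β² = 45.9/10.3² = 0.4327.

0.4327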